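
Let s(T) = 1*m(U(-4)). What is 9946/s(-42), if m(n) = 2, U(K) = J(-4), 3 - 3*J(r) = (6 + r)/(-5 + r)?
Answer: 4973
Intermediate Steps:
J(r) = 1 - (6 + r)/(3*(-5 + r))
U(K) = 29/27 (U(K) = (-21 + 2*(-4))/(3*(-5 - 4)) = (⅓)*(-21 - 8)/(-9) = (⅓)*(-⅑)*(-29) = 29/27)
s(T) = 2 (s(T) = 1*2 = 2)
9946/s(-42) = 9946/2 = 9946*(½) = 4973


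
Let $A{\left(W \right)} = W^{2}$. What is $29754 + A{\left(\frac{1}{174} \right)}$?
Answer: $\frac{900832105}{30276} \approx 29754.0$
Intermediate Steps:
$29754 + A{\left(\frac{1}{174} \right)} = 29754 + \left(\frac{1}{174}\right)^{2} = 29754 + \frac{1}{30276} = \frac{900832105}{30276}$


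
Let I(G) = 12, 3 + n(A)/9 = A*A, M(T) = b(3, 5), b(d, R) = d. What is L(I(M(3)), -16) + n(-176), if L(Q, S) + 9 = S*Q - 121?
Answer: 278435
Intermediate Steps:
M(T) = 3
n(A) = -27 + 9*A**2 (n(A) = -27 + 9*(A*A) = -27 + 9*A**2)
L(Q, S) = -130 + Q*S (L(Q, S) = -9 + (S*Q - 121) = -9 + (Q*S - 121) = -9 + (-121 + Q*S) = -130 + Q*S)
L(I(M(3)), -16) + n(-176) = (-130 + 12*(-16)) + (-27 + 9*(-176)**2) = (-130 - 192) + (-27 + 9*30976) = -322 + (-27 + 278784) = -322 + 278757 = 278435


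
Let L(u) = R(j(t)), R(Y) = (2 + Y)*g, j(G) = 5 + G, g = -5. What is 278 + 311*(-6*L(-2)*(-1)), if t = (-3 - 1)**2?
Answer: -214312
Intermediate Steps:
t = 16 (t = (-4)**2 = 16)
R(Y) = -10 - 5*Y (R(Y) = (2 + Y)*(-5) = -10 - 5*Y)
L(u) = -115 (L(u) = -10 - 5*(5 + 16) = -10 - 5*21 = -10 - 105 = -115)
278 + 311*(-6*L(-2)*(-1)) = 278 + 311*(-6*(-115)*(-1)) = 278 + 311*(690*(-1)) = 278 + 311*(-690) = 278 - 214590 = -214312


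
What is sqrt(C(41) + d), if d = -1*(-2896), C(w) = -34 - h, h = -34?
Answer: 4*sqrt(181) ≈ 53.815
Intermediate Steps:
C(w) = 0 (C(w) = -34 - 1*(-34) = -34 + 34 = 0)
d = 2896
sqrt(C(41) + d) = sqrt(0 + 2896) = sqrt(2896) = 4*sqrt(181)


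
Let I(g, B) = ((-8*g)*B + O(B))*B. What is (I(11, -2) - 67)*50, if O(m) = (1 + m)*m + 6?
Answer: -21750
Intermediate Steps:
O(m) = 6 + m*(1 + m) (O(m) = m*(1 + m) + 6 = 6 + m*(1 + m))
I(g, B) = B*(6 + B + B**2 - 8*B*g) (I(g, B) = ((-8*g)*B + (6 + B + B**2))*B = (-8*B*g + (6 + B + B**2))*B = (6 + B + B**2 - 8*B*g)*B = B*(6 + B + B**2 - 8*B*g))
(I(11, -2) - 67)*50 = (-2*(6 - 2 + (-2)**2 - 8*(-2)*11) - 67)*50 = (-2*(6 - 2 + 4 + 176) - 67)*50 = (-2*184 - 67)*50 = (-368 - 67)*50 = -435*50 = -21750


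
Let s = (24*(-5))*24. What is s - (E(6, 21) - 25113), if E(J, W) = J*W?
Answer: 22107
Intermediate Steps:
s = -2880 (s = -120*24 = -2880)
s - (E(6, 21) - 25113) = -2880 - (6*21 - 25113) = -2880 - (126 - 25113) = -2880 - 1*(-24987) = -2880 + 24987 = 22107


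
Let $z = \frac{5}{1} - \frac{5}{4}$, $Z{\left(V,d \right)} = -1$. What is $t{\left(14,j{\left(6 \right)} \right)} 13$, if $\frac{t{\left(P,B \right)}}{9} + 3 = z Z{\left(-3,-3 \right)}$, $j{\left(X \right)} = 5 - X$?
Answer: $- \frac{3159}{4} \approx -789.75$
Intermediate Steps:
$z = \frac{15}{4}$ ($z = 5 \cdot 1 - \frac{5}{4} = 5 - \frac{5}{4} = \frac{15}{4} \approx 3.75$)
$t{\left(P,B \right)} = - \frac{243}{4}$ ($t{\left(P,B \right)} = -27 + 9 \cdot \frac{15}{4} \left(-1\right) = -27 + 9 \left(- \frac{15}{4}\right) = -27 - \frac{135}{4} = - \frac{243}{4}$)
$t{\left(14,j{\left(6 \right)} \right)} 13 = \left(- \frac{243}{4}\right) 13 = - \frac{3159}{4}$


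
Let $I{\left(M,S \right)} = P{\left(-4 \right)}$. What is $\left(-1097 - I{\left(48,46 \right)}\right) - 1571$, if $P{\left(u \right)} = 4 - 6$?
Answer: $-2666$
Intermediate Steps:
$P{\left(u \right)} = -2$ ($P{\left(u \right)} = 4 - 6 = -2$)
$I{\left(M,S \right)} = -2$
$\left(-1097 - I{\left(48,46 \right)}\right) - 1571 = \left(-1097 - -2\right) - 1571 = \left(-1097 + 2\right) - 1571 = -1095 - 1571 = -2666$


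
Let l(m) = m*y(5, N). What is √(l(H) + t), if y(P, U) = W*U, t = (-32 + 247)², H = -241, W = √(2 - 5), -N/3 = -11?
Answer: √(46225 - 7953*I*√3) ≈ 217.32 - 31.692*I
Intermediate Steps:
N = 33 (N = -3*(-11) = 33)
W = I*√3 (W = √(-3) = I*√3 ≈ 1.732*I)
t = 46225 (t = 215² = 46225)
y(P, U) = I*U*√3 (y(P, U) = (I*√3)*U = I*U*√3)
l(m) = 33*I*m*√3 (l(m) = m*(I*33*√3) = m*(33*I*√3) = 33*I*m*√3)
√(l(H) + t) = √(33*I*(-241)*√3 + 46225) = √(-7953*I*√3 + 46225) = √(46225 - 7953*I*√3)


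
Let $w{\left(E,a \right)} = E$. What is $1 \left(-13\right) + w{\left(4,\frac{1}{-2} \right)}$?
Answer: $-9$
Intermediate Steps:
$1 \left(-13\right) + w{\left(4,\frac{1}{-2} \right)} = 1 \left(-13\right) + 4 = -13 + 4 = -9$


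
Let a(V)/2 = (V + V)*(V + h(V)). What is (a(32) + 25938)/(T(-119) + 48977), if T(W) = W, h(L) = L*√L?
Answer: 15017/24429 + 8192*√2/24429 ≈ 1.0890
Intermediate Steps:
h(L) = L^(3/2)
a(V) = 4*V*(V + V^(3/2)) (a(V) = 2*((V + V)*(V + V^(3/2))) = 2*((2*V)*(V + V^(3/2))) = 2*(2*V*(V + V^(3/2))) = 4*V*(V + V^(3/2)))
(a(32) + 25938)/(T(-119) + 48977) = (4*32*(32 + 32^(3/2)) + 25938)/(-119 + 48977) = (4*32*(32 + 128*√2) + 25938)/48858 = ((4096 + 16384*√2) + 25938)*(1/48858) = (30034 + 16384*√2)*(1/48858) = 15017/24429 + 8192*√2/24429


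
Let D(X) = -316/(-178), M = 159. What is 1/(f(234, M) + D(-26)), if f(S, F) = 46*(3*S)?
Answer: 89/2874146 ≈ 3.0966e-5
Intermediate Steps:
f(S, F) = 138*S
D(X) = 158/89 (D(X) = -316*(-1/178) = 158/89)
1/(f(234, M) + D(-26)) = 1/(138*234 + 158/89) = 1/(32292 + 158/89) = 1/(2874146/89) = 89/2874146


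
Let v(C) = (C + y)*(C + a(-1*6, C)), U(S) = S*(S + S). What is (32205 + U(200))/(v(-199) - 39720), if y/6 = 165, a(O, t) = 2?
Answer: -112205/195547 ≈ -0.57380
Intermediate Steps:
U(S) = 2*S² (U(S) = S*(2*S) = 2*S²)
y = 990 (y = 6*165 = 990)
v(C) = (2 + C)*(990 + C) (v(C) = (C + 990)*(C + 2) = (990 + C)*(2 + C) = (2 + C)*(990 + C))
(32205 + U(200))/(v(-199) - 39720) = (32205 + 2*200²)/((1980 + (-199)² + 992*(-199)) - 39720) = (32205 + 2*40000)/((1980 + 39601 - 197408) - 39720) = (32205 + 80000)/(-155827 - 39720) = 112205/(-195547) = 112205*(-1/195547) = -112205/195547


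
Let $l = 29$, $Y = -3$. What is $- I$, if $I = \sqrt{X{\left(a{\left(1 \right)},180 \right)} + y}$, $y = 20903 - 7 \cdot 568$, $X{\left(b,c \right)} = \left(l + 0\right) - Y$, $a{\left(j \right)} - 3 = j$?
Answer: $- \sqrt{16959} \approx -130.23$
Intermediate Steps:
$a{\left(j \right)} = 3 + j$
$X{\left(b,c \right)} = 32$ ($X{\left(b,c \right)} = \left(29 + 0\right) - -3 = 29 + 3 = 32$)
$y = 16927$ ($y = 20903 - 3976 = 16927$)
$I = \sqrt{16959}$ ($I = \sqrt{32 + 16927} = \sqrt{16959} \approx 130.23$)
$- I = - \sqrt{16959}$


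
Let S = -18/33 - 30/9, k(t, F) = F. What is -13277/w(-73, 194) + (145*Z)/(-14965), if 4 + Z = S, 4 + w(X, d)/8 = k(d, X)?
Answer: 119636423/5531064 ≈ 21.630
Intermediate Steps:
w(X, d) = -32 + 8*X
S = -128/33 (S = -18*1/33 - 30*1/9 = -6/11 - 10/3 = -128/33 ≈ -3.8788)
Z = -260/33 (Z = -4 - 128/33 = -260/33 ≈ -7.8788)
-13277/w(-73, 194) + (145*Z)/(-14965) = -13277/(-32 + 8*(-73)) + (145*(-260/33))/(-14965) = -13277/(-32 - 584) - 37700/33*(-1/14965) = -13277/(-616) + 7540/98769 = -13277*(-1/616) + 7540/98769 = 1207/56 + 7540/98769 = 119636423/5531064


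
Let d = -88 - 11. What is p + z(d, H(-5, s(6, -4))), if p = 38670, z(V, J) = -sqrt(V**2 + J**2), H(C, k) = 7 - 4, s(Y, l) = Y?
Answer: 38670 - 3*sqrt(1090) ≈ 38571.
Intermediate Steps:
d = -99
H(C, k) = 3
z(V, J) = -sqrt(J**2 + V**2)
p + z(d, H(-5, s(6, -4))) = 38670 - sqrt(3**2 + (-99)**2) = 38670 - sqrt(9 + 9801) = 38670 - sqrt(9810) = 38670 - 3*sqrt(1090)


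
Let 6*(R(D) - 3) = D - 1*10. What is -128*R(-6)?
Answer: -128/3 ≈ -42.667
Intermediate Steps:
R(D) = 4/3 + D/6 (R(D) = 3 + (D - 1*10)/6 = 3 + (D - 10)/6 = 3 + (-10 + D)/6 = 3 + (-5/3 + D/6) = 4/3 + D/6)
-128*R(-6) = -128*(4/3 + (1/6)*(-6)) = -128*(4/3 - 1) = -128*1/3 = -128/3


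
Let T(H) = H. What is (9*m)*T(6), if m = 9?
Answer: 486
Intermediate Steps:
(9*m)*T(6) = (9*9)*6 = 81*6 = 486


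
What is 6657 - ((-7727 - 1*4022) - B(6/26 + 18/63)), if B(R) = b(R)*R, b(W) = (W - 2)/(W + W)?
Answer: 3349757/182 ≈ 18405.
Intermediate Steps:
b(W) = (-2 + W)/(2*W) (b(W) = (-2 + W)/((2*W)) = (-2 + W)*(1/(2*W)) = (-2 + W)/(2*W))
B(R) = -1 + R/2 (B(R) = ((-2 + R)/(2*R))*R = -1 + R/2)
6657 - ((-7727 - 1*4022) - B(6/26 + 18/63)) = 6657 - ((-7727 - 1*4022) - (-1 + (6/26 + 18/63)/2)) = 6657 - ((-7727 - 4022) - (-1 + (6*(1/26) + 18*(1/63))/2)) = 6657 - (-11749 - (-1 + (3/13 + 2/7)/2)) = 6657 - (-11749 - (-1 + (1/2)*(47/91))) = 6657 - (-11749 - (-1 + 47/182)) = 6657 - (-11749 - 1*(-135/182)) = 6657 - (-11749 + 135/182) = 6657 - 1*(-2138183/182) = 6657 + 2138183/182 = 3349757/182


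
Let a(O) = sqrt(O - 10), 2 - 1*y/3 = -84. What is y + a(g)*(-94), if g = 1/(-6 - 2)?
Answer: 258 - 423*I*sqrt(2)/2 ≈ 258.0 - 299.11*I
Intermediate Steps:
y = 258 (y = 6 - 3*(-84) = 6 + 252 = 258)
g = -1/8 (g = 1/(-8) = -1/8 ≈ -0.12500)
a(O) = sqrt(-10 + O)
y + a(g)*(-94) = 258 + sqrt(-10 - 1/8)*(-94) = 258 + sqrt(-81/8)*(-94) = 258 + (9*I*sqrt(2)/4)*(-94) = 258 - 423*I*sqrt(2)/2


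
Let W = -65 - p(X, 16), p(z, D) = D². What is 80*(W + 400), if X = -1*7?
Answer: 6320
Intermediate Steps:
X = -7
W = -321 (W = -65 - 1*16² = -65 - 1*256 = -65 - 256 = -321)
80*(W + 400) = 80*(-321 + 400) = 80*79 = 6320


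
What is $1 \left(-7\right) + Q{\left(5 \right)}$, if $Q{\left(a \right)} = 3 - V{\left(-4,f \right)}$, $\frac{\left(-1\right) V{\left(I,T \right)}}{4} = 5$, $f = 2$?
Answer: $16$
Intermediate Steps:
$V{\left(I,T \right)} = -20$ ($V{\left(I,T \right)} = \left(-4\right) 5 = -20$)
$Q{\left(a \right)} = 23$ ($Q{\left(a \right)} = 3 - -20 = 3 + 20 = 23$)
$1 \left(-7\right) + Q{\left(5 \right)} = 1 \left(-7\right) + 23 = -7 + 23 = 16$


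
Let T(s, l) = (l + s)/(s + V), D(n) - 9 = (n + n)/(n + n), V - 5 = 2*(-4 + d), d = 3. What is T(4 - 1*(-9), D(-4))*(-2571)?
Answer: -59133/16 ≈ -3695.8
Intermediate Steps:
V = 3 (V = 5 + 2*(-4 + 3) = 5 + 2*(-1) = 5 - 2 = 3)
D(n) = 10 (D(n) = 9 + (n + n)/(n + n) = 9 + (2*n)/((2*n)) = 9 + (2*n)*(1/(2*n)) = 9 + 1 = 10)
T(s, l) = (l + s)/(3 + s) (T(s, l) = (l + s)/(s + 3) = (l + s)/(3 + s))
T(4 - 1*(-9), D(-4))*(-2571) = ((10 + (4 - 1*(-9)))/(3 + (4 - 1*(-9))))*(-2571) = ((10 + (4 + 9))/(3 + (4 + 9)))*(-2571) = ((10 + 13)/(3 + 13))*(-2571) = (23/16)*(-2571) = -59133/16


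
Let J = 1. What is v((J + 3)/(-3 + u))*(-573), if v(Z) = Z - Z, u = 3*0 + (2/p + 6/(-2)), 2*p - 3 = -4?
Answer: 0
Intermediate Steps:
p = -½ (p = 3/2 + (½)*(-4) = 3/2 - 2 = -½ ≈ -0.50000)
u = -7 (u = 3*0 + (2/(-½) + 6/(-2)) = 0 + (2*(-2) + 6*(-½)) = 0 + (-4 - 3) = 0 - 7 = -7)
v(Z) = 0
v((J + 3)/(-3 + u))*(-573) = 0*(-573) = 0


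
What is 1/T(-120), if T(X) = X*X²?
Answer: -1/1728000 ≈ -5.7870e-7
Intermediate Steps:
T(X) = X³
1/T(-120) = 1/((-120)³) = 1/(-1728000) = -1/1728000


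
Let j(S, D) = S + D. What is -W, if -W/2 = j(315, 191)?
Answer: 1012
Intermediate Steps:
j(S, D) = D + S
W = -1012 (W = -2*(191 + 315) = -2*506 = -1012)
-W = -1*(-1012) = 1012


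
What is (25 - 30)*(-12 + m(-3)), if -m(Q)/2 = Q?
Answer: 30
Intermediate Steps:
m(Q) = -2*Q
(25 - 30)*(-12 + m(-3)) = (25 - 30)*(-12 - 2*(-3)) = -5*(-12 + 6) = -5*(-6) = 30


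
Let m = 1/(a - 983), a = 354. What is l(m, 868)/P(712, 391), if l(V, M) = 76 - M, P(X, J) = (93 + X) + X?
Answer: -792/1517 ≈ -0.52208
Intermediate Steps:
m = -1/629 (m = 1/(354 - 983) = 1/(-629) = -1/629 ≈ -0.0015898)
P(X, J) = 93 + 2*X
l(m, 868)/P(712, 391) = (76 - 1*868)/(93 + 2*712) = (76 - 868)/(93 + 1424) = -792/1517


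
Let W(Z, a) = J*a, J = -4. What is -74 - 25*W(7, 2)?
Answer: 126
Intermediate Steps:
W(Z, a) = -4*a
-74 - 25*W(7, 2) = -74 - (-100)*2 = -74 - 25*(-8) = -74 + 200 = 126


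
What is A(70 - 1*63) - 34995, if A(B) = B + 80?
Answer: -34908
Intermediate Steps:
A(B) = 80 + B
A(70 - 1*63) - 34995 = (80 + (70 - 1*63)) - 34995 = (80 + (70 - 63)) - 34995 = (80 + 7) - 34995 = 87 - 34995 = -34908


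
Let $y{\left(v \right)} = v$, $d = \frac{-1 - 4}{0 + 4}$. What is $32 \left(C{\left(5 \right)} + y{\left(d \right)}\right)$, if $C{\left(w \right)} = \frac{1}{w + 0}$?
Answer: $- \frac{168}{5} \approx -33.6$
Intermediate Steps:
$d = - \frac{5}{4} \approx -1.25$
$C{\left(w \right)} = \frac{1}{w}$
$32 \left(C{\left(5 \right)} + y{\left(d \right)}\right) = 32 \left(\frac{1}{5} - \frac{5}{4}\right) = 32 \left(- \frac{21}{20}\right) = - \frac{168}{5}$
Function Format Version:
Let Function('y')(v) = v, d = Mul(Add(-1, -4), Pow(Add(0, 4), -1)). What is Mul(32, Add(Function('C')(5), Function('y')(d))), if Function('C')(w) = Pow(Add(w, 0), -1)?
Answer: Rational(-168, 5) ≈ -33.600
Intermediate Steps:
d = Rational(-5, 4) (d = Mul(-5, Pow(4, -1)) = Mul(-5, Rational(1, 4)) = Rational(-5, 4) ≈ -1.2500)
Function('C')(w) = Pow(w, -1)
Mul(32, Add(Function('C')(5), Function('y')(d))) = Mul(32, Add(Pow(5, -1), Rational(-5, 4))) = Mul(32, Add(Rational(1, 5), Rational(-5, 4))) = Mul(32, Rational(-21, 20)) = Rational(-168, 5)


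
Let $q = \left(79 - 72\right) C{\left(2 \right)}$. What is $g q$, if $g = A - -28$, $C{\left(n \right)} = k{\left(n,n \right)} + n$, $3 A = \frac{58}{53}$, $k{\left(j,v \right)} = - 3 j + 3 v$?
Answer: $\frac{63140}{159} \approx 397.11$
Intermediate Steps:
$A = \frac{58}{159}$ ($A = \frac{58 \cdot \frac{1}{53}}{3} = \frac{1}{3} \cdot \frac{58}{53} = \frac{58}{159} \approx 0.36478$)
$C{\left(n \right)} = n$ ($C{\left(n \right)} = \left(- 3 n + 3 n\right) + n = 0 + n = n$)
$g = \frac{4510}{159}$ ($g = \frac{58}{159} - -28 = \frac{58}{159} + 28 = \frac{4510}{159} \approx 28.365$)
$q = 14$ ($q = \left(79 - 72\right) 2 = 7 \cdot 2 = 14$)
$g q = \frac{4510}{159} \cdot 14 = \frac{63140}{159}$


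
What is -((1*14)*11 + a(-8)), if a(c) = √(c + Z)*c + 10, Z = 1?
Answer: -164 + 8*I*√7 ≈ -164.0 + 21.166*I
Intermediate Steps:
a(c) = 10 + c*√(1 + c) (a(c) = √(c + 1)*c + 10 = √(1 + c)*c + 10 = c*√(1 + c) + 10 = 10 + c*√(1 + c))
-((1*14)*11 + a(-8)) = -((1*14)*11 + (10 - 8*√(1 - 8))) = -(14*11 + (10 - 8*I*√7)) = -(154 + (10 - 8*I*√7)) = -(164 - 8*I*√7) = -164 + 8*I*√7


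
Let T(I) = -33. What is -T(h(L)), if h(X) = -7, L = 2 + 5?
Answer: 33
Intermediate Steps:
L = 7
-T(h(L)) = -1*(-33) = 33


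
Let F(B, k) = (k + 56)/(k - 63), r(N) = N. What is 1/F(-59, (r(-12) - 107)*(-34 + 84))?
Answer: 859/842 ≈ 1.0202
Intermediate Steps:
F(B, k) = (56 + k)/(-63 + k)
1/F(-59, (r(-12) - 107)*(-34 + 84)) = 1/((56 + (-12 - 107)*(-34 + 84))/(-63 + (-12 - 107)*(-34 + 84))) = 1/((56 - 119*50)/(-63 - 119*50)) = 1/((56 - 5950)/(-63 - 5950)) = 1/(-5894/(-6013)) = 1/(-1/6013*(-5894)) = 1/(842/859) = 859/842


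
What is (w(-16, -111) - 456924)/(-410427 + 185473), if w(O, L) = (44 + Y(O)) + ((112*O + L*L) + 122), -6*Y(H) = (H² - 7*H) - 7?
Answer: 2677735/1349724 ≈ 1.9839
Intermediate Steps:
Y(H) = 7/6 - H²/6 + 7*H/6 (Y(H) = -((H² - 7*H) - 7)/6 = -(-7 + H² - 7*H)/6 = 7/6 - H²/6 + 7*H/6)
w(O, L) = 1003/6 + L² - O²/6 + 679*O/6 (w(O, L) = (44 + (7/6 - O²/6 + 7*O/6)) + ((112*O + L*L) + 122) = (271/6 - O²/6 + 7*O/6) + ((112*O + L²) + 122) = (271/6 - O²/6 + 7*O/6) + ((L² + 112*O) + 122) = (271/6 - O²/6 + 7*O/6) + (122 + L² + 112*O) = 1003/6 + L² - O²/6 + 679*O/6)
(w(-16, -111) - 456924)/(-410427 + 185473) = ((1003/6 + (-111)² - ⅙*(-16)² + (679/6)*(-16)) - 456924)/(-410427 + 185473) = ((1003/6 + 12321 - ⅙*256 - 5432/3) - 456924)/(-224954) = ((1003/6 + 12321 - 128/3 - 5432/3) - 456924)*(-1/224954) = (63809/6 - 456924)*(-1/224954) = -2677735/6*(-1/224954) = 2677735/1349724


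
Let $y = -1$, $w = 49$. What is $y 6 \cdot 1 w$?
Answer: $-294$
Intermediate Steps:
$y 6 \cdot 1 w = \left(-1\right) 6 \cdot 1 \cdot 49 = \left(-6\right) 1 \cdot 49 = \left(-6\right) 49 = -294$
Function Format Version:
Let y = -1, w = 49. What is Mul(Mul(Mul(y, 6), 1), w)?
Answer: -294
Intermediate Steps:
Mul(Mul(Mul(y, 6), 1), w) = Mul(Mul(Mul(-1, 6), 1), 49) = Mul(Mul(-6, 1), 49) = Mul(-6, 49) = -294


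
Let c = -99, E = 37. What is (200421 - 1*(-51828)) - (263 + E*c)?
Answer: 255649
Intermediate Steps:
(200421 - 1*(-51828)) - (263 + E*c) = (200421 - 1*(-51828)) - (263 + 37*(-99)) = (200421 + 51828) - (263 - 3663) = 252249 - 1*(-3400) = 252249 + 3400 = 255649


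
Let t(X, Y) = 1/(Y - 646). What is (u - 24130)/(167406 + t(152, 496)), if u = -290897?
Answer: -47254050/25110899 ≈ -1.8818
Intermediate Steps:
t(X, Y) = 1/(-646 + Y)
(u - 24130)/(167406 + t(152, 496)) = (-290897 - 24130)/(167406 + 1/(-646 + 496)) = -315027/(167406 + 1/(-150)) = -315027/(167406 - 1/150) = -315027/25110899/150 = -315027*150/25110899 = -47254050/25110899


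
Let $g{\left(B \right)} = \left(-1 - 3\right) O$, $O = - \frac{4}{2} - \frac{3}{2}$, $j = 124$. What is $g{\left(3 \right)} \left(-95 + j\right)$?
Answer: $406$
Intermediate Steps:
$O = - \frac{7}{2}$ ($O = \left(-4\right) \frac{1}{2} - \frac{3}{2} = -2 - \frac{3}{2} = - \frac{7}{2} \approx -3.5$)
$g{\left(B \right)} = 14$ ($g{\left(B \right)} = \left(-1 - 3\right) \left(- \frac{7}{2}\right) = \left(-4\right) \left(- \frac{7}{2}\right) = 14$)
$g{\left(3 \right)} \left(-95 + j\right) = 14 \left(-95 + 124\right) = 14 \cdot 29 = 406$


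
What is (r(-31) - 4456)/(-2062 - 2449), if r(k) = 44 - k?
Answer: 337/347 ≈ 0.97118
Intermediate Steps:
(r(-31) - 4456)/(-2062 - 2449) = ((44 - 1*(-31)) - 4456)/(-2062 - 2449) = ((44 + 31) - 4456)/(-4511) = (75 - 4456)*(-1/4511) = -4381*(-1/4511) = 337/347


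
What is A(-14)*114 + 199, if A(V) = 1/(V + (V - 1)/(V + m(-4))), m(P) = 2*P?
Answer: 55799/293 ≈ 190.44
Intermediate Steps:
A(V) = 1/(V + (-1 + V)/(-8 + V)) (A(V) = 1/(V + (V - 1)/(V + 2*(-4))) = 1/(V + (-1 + V)/(V - 8)) = 1/(V + (-1 + V)/(-8 + V)))
A(-14)*114 + 199 = ((8 - 1*(-14))/(1 - 1*(-14)² + 7*(-14)))*114 + 199 = ((8 + 14)/(1 - 1*196 - 98))*114 + 199 = (22/(1 - 196 - 98))*114 + 199 = (22/(-293))*114 + 199 = -1/293*22*114 + 199 = -22/293*114 + 199 = -2508/293 + 199 = 55799/293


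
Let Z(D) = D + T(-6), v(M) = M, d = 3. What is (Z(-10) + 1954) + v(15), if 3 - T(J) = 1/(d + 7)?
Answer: 19619/10 ≈ 1961.9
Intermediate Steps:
T(J) = 29/10 (T(J) = 3 - 1/(3 + 7) = 3 - 1/10 = 3 - 1*⅒ = 3 - ⅒ = 29/10)
Z(D) = 29/10 + D (Z(D) = D + 29/10 = 29/10 + D)
(Z(-10) + 1954) + v(15) = ((29/10 - 10) + 1954) + 15 = (-71/10 + 1954) + 15 = 19469/10 + 15 = 19619/10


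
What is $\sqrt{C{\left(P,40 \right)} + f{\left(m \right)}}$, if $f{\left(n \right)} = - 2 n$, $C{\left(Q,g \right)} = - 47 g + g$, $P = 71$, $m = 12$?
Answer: $2 i \sqrt{466} \approx 43.174 i$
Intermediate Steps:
$C{\left(Q,g \right)} = - 46 g$
$\sqrt{C{\left(P,40 \right)} + f{\left(m \right)}} = \sqrt{\left(-46\right) 40 - 24} = \sqrt{-1840 - 24} = \sqrt{-1864} = 2 i \sqrt{466}$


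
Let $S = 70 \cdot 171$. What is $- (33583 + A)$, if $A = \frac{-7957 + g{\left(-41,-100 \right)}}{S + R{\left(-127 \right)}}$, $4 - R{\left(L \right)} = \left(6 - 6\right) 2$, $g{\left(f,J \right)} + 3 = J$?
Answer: $- \frac{201057391}{5987} \approx -33582.0$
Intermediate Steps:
$g{\left(f,J \right)} = -3 + J$
$R{\left(L \right)} = 4$ ($R{\left(L \right)} = 4 - \left(6 - 6\right) 2 = 4 - 0 \cdot 2 = 4 - 0 = 4 + 0 = 4$)
$S = 11970$
$A = - \frac{4030}{5987}$ ($A = \frac{-7957 - 103}{11970 + 4} = \frac{-7957 - 103}{11974} = \left(-8060\right) \frac{1}{11974} = - \frac{4030}{5987} \approx -0.67313$)
$- (33583 + A) = - (33583 - \frac{4030}{5987}) = \left(-1\right) \frac{201057391}{5987} = - \frac{201057391}{5987}$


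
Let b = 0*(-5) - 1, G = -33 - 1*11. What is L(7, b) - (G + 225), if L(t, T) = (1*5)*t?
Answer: -146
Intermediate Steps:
G = -44 (G = -33 - 11 = -44)
b = -1 (b = 0 - 1 = -1)
L(t, T) = 5*t
L(7, b) - (G + 225) = 5*7 - (-44 + 225) = 35 - 1*181 = 35 - 181 = -146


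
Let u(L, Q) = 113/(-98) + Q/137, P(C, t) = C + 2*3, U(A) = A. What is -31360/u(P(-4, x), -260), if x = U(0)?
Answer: 421039360/40961 ≈ 10279.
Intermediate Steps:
x = 0
P(C, t) = 6 + C (P(C, t) = C + 6 = 6 + C)
u(L, Q) = -113/98 + Q/137 (u(L, Q) = 113*(-1/98) + Q*(1/137) = -113/98 + Q/137)
-31360/u(P(-4, x), -260) = -31360/(-113/98 + (1/137)*(-260)) = -31360/(-113/98 - 260/137) = -31360/(-40961/13426) = -31360*(-13426/40961) = 421039360/40961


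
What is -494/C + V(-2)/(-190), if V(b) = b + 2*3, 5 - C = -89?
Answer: -23559/4465 ≈ -5.2764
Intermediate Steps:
C = 94 (C = 5 - 1*(-89) = 5 + 89 = 94)
V(b) = 6 + b (V(b) = b + 6 = 6 + b)
-494/C + V(-2)/(-190) = -494/94 + (6 - 2)/(-190) = -494*1/94 + 4*(-1/190) = -247/47 - 2/95 = -23559/4465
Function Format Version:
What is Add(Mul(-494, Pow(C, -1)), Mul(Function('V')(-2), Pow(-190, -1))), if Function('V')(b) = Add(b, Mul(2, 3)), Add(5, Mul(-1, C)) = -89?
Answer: Rational(-23559, 4465) ≈ -5.2764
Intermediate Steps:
C = 94 (C = Add(5, Mul(-1, -89)) = Add(5, 89) = 94)
Function('V')(b) = Add(6, b) (Function('V')(b) = Add(b, 6) = Add(6, b))
Add(Mul(-494, Pow(C, -1)), Mul(Function('V')(-2), Pow(-190, -1))) = Add(Mul(-494, Pow(94, -1)), Mul(Add(6, -2), Pow(-190, -1))) = Add(Mul(-494, Rational(1, 94)), Mul(4, Rational(-1, 190))) = Add(Rational(-247, 47), Rational(-2, 95)) = Rational(-23559, 4465)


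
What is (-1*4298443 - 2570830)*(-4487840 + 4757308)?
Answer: -1851049256764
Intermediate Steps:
(-1*4298443 - 2570830)*(-4487840 + 4757308) = (-4298443 - 2570830)*269468 = -6869273*269468 = -1851049256764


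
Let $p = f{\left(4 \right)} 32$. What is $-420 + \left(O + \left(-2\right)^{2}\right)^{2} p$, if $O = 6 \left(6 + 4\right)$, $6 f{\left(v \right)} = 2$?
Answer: $\frac{129812}{3} \approx 43271.0$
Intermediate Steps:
$f{\left(v \right)} = \frac{1}{3}$ ($f{\left(v \right)} = \frac{1}{6} \cdot 2 = \frac{1}{3}$)
$p = \frac{32}{3}$ ($p = \frac{1}{3} \cdot 32 = \frac{32}{3} \approx 10.667$)
$O = 60$ ($O = 6 \cdot 10 = 60$)
$-420 + \left(O + \left(-2\right)^{2}\right)^{2} p = -420 + \left(60 + \left(-2\right)^{2}\right)^{2} \cdot \frac{32}{3} = -420 + \left(60 + 4\right)^{2} \cdot \frac{32}{3} = -420 + 64^{2} \cdot \frac{32}{3} = -420 + 4096 \cdot \frac{32}{3} = -420 + \frac{131072}{3} = \frac{129812}{3}$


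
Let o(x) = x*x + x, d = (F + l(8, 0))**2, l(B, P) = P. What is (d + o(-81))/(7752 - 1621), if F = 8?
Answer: 6544/6131 ≈ 1.0674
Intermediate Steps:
d = 64 (d = (8 + 0)**2 = 8**2 = 64)
o(x) = x + x**2 (o(x) = x**2 + x = x + x**2)
(d + o(-81))/(7752 - 1621) = (64 - 81*(1 - 81))/(7752 - 1621) = (64 - 81*(-80))/6131 = (64 + 6480)*(1/6131) = 6544*(1/6131) = 6544/6131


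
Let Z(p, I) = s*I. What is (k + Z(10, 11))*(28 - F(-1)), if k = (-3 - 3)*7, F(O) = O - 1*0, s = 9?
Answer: 1653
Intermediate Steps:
F(O) = O (F(O) = O + 0 = O)
Z(p, I) = 9*I
k = -42 (k = -6*7 = -42)
(k + Z(10, 11))*(28 - F(-1)) = (-42 + 9*11)*(28 - 1*(-1)) = (-42 + 99)*(28 + 1) = 57*29 = 1653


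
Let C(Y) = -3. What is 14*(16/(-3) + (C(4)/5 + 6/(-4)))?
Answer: -1561/15 ≈ -104.07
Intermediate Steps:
14*(16/(-3) + (C(4)/5 + 6/(-4))) = 14*(16/(-3) + (-3/5 + 6/(-4))) = 14*(16*(-⅓) + (-3*⅕ + 6*(-¼))) = 14*(-16/3 + (-⅗ - 3/2)) = 14*(-16/3 - 21/10) = 14*(-223/30) = -1561/15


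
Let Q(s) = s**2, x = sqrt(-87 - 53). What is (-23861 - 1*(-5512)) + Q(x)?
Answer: -18489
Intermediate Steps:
x = 2*I*sqrt(35) (x = sqrt(-140) = 2*I*sqrt(35) ≈ 11.832*I)
(-23861 - 1*(-5512)) + Q(x) = (-23861 - 1*(-5512)) + (2*I*sqrt(35))**2 = (-23861 + 5512) - 140 = -18349 - 140 = -18489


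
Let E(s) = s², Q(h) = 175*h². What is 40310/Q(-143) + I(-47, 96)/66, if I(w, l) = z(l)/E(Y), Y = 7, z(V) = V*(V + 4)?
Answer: 14928434/5010005 ≈ 2.9797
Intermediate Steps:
z(V) = V*(4 + V)
I(w, l) = l*(4 + l)/49 (I(w, l) = (l*(4 + l))/(7²) = (l*(4 + l))/49 = (l*(4 + l))*(1/49) = l*(4 + l)/49)
40310/Q(-143) + I(-47, 96)/66 = 40310/((175*(-143)²)) + ((1/49)*96*(4 + 96))/66 = 40310/((175*20449)) + ((1/49)*96*100)*(1/66) = 40310/3578575 + (9600/49)*(1/66) = 40310*(1/3578575) + 1600/539 = 8062/715715 + 1600/539 = 14928434/5010005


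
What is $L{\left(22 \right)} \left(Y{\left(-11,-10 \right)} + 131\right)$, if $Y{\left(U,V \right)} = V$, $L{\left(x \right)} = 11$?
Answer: $1331$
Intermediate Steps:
$L{\left(22 \right)} \left(Y{\left(-11,-10 \right)} + 131\right) = 11 \left(-10 + 131\right) = 11 \cdot 121 = 1331$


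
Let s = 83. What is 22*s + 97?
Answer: 1923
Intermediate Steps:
22*s + 97 = 22*83 + 97 = 1826 + 97 = 1923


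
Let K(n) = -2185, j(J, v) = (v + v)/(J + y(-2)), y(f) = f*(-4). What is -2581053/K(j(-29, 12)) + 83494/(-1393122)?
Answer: 1797769641538/1521985785 ≈ 1181.2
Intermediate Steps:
y(f) = -4*f
j(J, v) = 2*v/(8 + J) (j(J, v) = (v + v)/(J - 4*(-2)) = (2*v)/(J + 8) = (2*v)/(8 + J) = 2*v/(8 + J))
-2581053/K(j(-29, 12)) + 83494/(-1393122) = -2581053/(-2185) + 83494/(-1393122) = -2581053*(-1/2185) + 83494*(-1/1393122) = 2581053/2185 - 41747/696561 = 1797769641538/1521985785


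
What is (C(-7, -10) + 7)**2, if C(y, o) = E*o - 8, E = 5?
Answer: 2601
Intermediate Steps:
C(y, o) = -8 + 5*o (C(y, o) = 5*o - 8 = -8 + 5*o)
(C(-7, -10) + 7)**2 = ((-8 + 5*(-10)) + 7)**2 = ((-8 - 50) + 7)**2 = (-58 + 7)**2 = (-51)**2 = 2601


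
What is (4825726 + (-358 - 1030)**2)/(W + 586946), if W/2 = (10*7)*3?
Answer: 3376135/293683 ≈ 11.496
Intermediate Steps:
W = 420 (W = 2*((10*7)*3) = 2*(70*3) = 2*210 = 420)
(4825726 + (-358 - 1030)**2)/(W + 586946) = (4825726 + (-358 - 1030)**2)/(420 + 586946) = (4825726 + (-1388)**2)/587366 = (4825726 + 1926544)*(1/587366) = 6752270*(1/587366) = 3376135/293683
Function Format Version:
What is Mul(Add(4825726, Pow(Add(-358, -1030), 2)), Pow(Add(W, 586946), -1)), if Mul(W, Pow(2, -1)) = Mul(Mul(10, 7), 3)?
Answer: Rational(3376135, 293683) ≈ 11.496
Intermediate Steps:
W = 420 (W = Mul(2, Mul(Mul(10, 7), 3)) = Mul(2, Mul(70, 3)) = Mul(2, 210) = 420)
Mul(Add(4825726, Pow(Add(-358, -1030), 2)), Pow(Add(W, 586946), -1)) = Mul(Add(4825726, Pow(Add(-358, -1030), 2)), Pow(Add(420, 586946), -1)) = Mul(Add(4825726, Pow(-1388, 2)), Pow(587366, -1)) = Mul(Add(4825726, 1926544), Rational(1, 587366)) = Mul(6752270, Rational(1, 587366)) = Rational(3376135, 293683)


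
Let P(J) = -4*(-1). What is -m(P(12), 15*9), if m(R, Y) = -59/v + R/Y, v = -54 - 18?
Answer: -917/1080 ≈ -0.84907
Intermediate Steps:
v = -72
P(J) = 4
m(R, Y) = 59/72 + R/Y (m(R, Y) = -59/(-72) + R/Y = -59*(-1/72) + R/Y = 59/72 + R/Y)
-m(P(12), 15*9) = -(59/72 + 4/((15*9))) = -(59/72 + 4/135) = -1*917/1080 = -917/1080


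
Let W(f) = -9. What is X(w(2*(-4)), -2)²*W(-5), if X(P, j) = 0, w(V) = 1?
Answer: 0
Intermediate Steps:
X(w(2*(-4)), -2)²*W(-5) = 0²*(-9) = 0*(-9) = 0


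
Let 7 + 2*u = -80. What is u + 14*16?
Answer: 361/2 ≈ 180.50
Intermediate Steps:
u = -87/2 (u = -7/2 + (½)*(-80) = -7/2 - 40 = -87/2 ≈ -43.500)
u + 14*16 = -87/2 + 14*16 = -87/2 + 224 = 361/2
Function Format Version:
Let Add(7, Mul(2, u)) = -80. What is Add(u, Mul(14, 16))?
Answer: Rational(361, 2) ≈ 180.50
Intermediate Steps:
u = Rational(-87, 2) (u = Add(Rational(-7, 2), Mul(Rational(1, 2), -80)) = Add(Rational(-7, 2), -40) = Rational(-87, 2) ≈ -43.500)
Add(u, Mul(14, 16)) = Add(Rational(-87, 2), Mul(14, 16)) = Add(Rational(-87, 2), 224) = Rational(361, 2)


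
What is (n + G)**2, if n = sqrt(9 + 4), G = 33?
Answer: (33 + sqrt(13))**2 ≈ 1340.0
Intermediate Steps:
n = sqrt(13) ≈ 3.6056
(n + G)**2 = (sqrt(13) + 33)**2 = (33 + sqrt(13))**2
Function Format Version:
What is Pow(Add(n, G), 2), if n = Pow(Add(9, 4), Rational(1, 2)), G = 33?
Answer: Pow(Add(33, Pow(13, Rational(1, 2))), 2) ≈ 1340.0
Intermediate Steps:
n = Pow(13, Rational(1, 2)) ≈ 3.6056
Pow(Add(n, G), 2) = Pow(Add(Pow(13, Rational(1, 2)), 33), 2) = Pow(Add(33, Pow(13, Rational(1, 2))), 2)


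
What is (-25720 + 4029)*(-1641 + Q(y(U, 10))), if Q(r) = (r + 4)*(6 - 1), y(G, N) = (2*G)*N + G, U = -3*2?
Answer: 48826441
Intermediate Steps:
U = -6
y(G, N) = G + 2*G*N (y(G, N) = 2*G*N + G = G + 2*G*N)
Q(r) = 20 + 5*r (Q(r) = (4 + r)*5 = 20 + 5*r)
(-25720 + 4029)*(-1641 + Q(y(U, 10))) = (-25720 + 4029)*(-1641 + (20 + 5*(-6*(1 + 2*10)))) = -21691*(-1641 + (20 + 5*(-6*(1 + 20)))) = -21691*(-1641 + (20 + 5*(-6*21))) = -21691*(-1641 + (20 + 5*(-126))) = -21691*(-1641 + (20 - 630)) = -21691*(-1641 - 610) = -21691*(-2251) = 48826441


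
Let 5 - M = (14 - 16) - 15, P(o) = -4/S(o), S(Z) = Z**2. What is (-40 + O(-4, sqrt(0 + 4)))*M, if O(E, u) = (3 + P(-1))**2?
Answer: -858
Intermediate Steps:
P(o) = -4/o**2
O(E, u) = 1 (O(E, u) = (3 - 4/(-1)**2)**2 = (3 - 4*1)**2 = (3 - 4)**2 = (-1)**2 = 1)
M = 22 (M = 5 - ((14 - 16) - 15) = 5 - (-2 - 15) = 5 - 1*(-17) = 5 + 17 = 22)
(-40 + O(-4, sqrt(0 + 4)))*M = (-40 + 1)*22 = -39*22 = -858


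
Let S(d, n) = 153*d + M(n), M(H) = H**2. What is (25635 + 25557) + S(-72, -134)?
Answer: 58132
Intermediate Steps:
S(d, n) = n**2 + 153*d (S(d, n) = 153*d + n**2 = n**2 + 153*d)
(25635 + 25557) + S(-72, -134) = (25635 + 25557) + ((-134)**2 + 153*(-72)) = 51192 + (17956 - 11016) = 51192 + 6940 = 58132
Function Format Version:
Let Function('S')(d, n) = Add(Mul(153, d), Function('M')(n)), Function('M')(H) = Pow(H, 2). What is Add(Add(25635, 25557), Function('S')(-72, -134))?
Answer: 58132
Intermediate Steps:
Function('S')(d, n) = Add(Pow(n, 2), Mul(153, d)) (Function('S')(d, n) = Add(Mul(153, d), Pow(n, 2)) = Add(Pow(n, 2), Mul(153, d)))
Add(Add(25635, 25557), Function('S')(-72, -134)) = Add(Add(25635, 25557), Add(Pow(-134, 2), Mul(153, -72))) = Add(51192, Add(17956, -11016)) = Add(51192, 6940) = 58132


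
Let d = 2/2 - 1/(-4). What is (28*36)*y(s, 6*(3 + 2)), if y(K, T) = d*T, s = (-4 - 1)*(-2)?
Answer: 37800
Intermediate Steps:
s = 10 (s = -5*(-2) = 10)
d = 5/4 (d = 2*(1/2) - 1*(-1/4) = 1 + 1/4 = 5/4 ≈ 1.2500)
y(K, T) = 5*T/4
(28*36)*y(s, 6*(3 + 2)) = (28*36)*(5*(6*(3 + 2))/4) = 1008*(5*(6*5)/4) = 1008*((5/4)*30) = 1008*(75/2) = 37800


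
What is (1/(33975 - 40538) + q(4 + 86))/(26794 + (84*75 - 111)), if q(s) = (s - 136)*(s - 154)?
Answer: 19321471/216467429 ≈ 0.089258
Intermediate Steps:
q(s) = (-154 + s)*(-136 + s) (q(s) = (-136 + s)*(-154 + s) = (-154 + s)*(-136 + s))
(1/(33975 - 40538) + q(4 + 86))/(26794 + (84*75 - 111)) = (1/(33975 - 40538) + (20944 + (4 + 86)**2 - 290*(4 + 86)))/(26794 + (84*75 - 111)) = (1/(-6563) + (20944 + 90**2 - 290*90))/(26794 + (6300 - 111)) = (-1/6563 + (20944 + 8100 - 26100))/(26794 + 6189) = (-1/6563 + 2944)/32983 = (19321471/6563)*(1/32983) = 19321471/216467429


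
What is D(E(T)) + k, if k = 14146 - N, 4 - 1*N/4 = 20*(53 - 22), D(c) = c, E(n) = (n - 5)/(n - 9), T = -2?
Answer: 182717/11 ≈ 16611.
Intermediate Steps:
E(n) = (-5 + n)/(-9 + n)
N = -2464 (N = 16 - 80*(53 - 22) = 16 - 80*31 = 16 - 4*620 = 16 - 2480 = -2464)
k = 16610 (k = 14146 - 1*(-2464) = 14146 + 2464 = 16610)
D(E(T)) + k = (-5 - 2)/(-9 - 2) + 16610 = -7/(-11) + 16610 = -1/11*(-7) + 16610 = 7/11 + 16610 = 182717/11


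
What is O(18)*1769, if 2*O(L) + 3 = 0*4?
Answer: -5307/2 ≈ -2653.5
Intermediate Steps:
O(L) = -3/2 (O(L) = -3/2 + (0*4)/2 = -3/2 + (½)*0 = -3/2 + 0 = -3/2)
O(18)*1769 = -3/2*1769 = -5307/2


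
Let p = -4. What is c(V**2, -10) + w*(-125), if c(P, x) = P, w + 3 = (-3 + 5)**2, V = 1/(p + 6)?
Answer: -499/4 ≈ -124.75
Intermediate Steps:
V = 1/2 (V = 1/(-4 + 6) = 1/2 ≈ 0.50000)
w = 1 (w = -3 + (-3 + 5)**2 = -3 + 2**2 = -3 + 4 = 1)
c(V**2, -10) + w*(-125) = (1/2)**2 + 1*(-125) = 1/4 - 125 = -499/4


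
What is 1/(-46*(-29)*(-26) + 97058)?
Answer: 1/62374 ≈ 1.6032e-5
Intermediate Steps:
1/(-46*(-29)*(-26) + 97058) = 1/(1334*(-26) + 97058) = 1/(-34684 + 97058) = 1/62374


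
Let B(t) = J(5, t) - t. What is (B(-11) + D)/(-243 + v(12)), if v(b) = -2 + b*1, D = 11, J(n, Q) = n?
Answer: -27/233 ≈ -0.11588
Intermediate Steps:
v(b) = -2 + b
B(t) = 5 - t
(B(-11) + D)/(-243 + v(12)) = ((5 - 1*(-11)) + 11)/(-243 + (-2 + 12)) = ((5 + 11) + 11)/(-243 + 10) = (16 + 11)/(-233) = 27*(-1/233) = -27/233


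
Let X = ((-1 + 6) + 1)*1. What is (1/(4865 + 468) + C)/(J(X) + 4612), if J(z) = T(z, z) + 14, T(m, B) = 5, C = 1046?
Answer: 5578319/24697123 ≈ 0.22587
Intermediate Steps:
X = 6 (X = (5 + 1)*1 = 6*1 = 6)
J(z) = 19 (J(z) = 5 + 14 = 19)
(1/(4865 + 468) + C)/(J(X) + 4612) = (1/(4865 + 468) + 1046)/(19 + 4612) = (1/5333 + 1046)/4631 = (1/5333 + 1046)*(1/4631) = (5578319/5333)*(1/4631) = 5578319/24697123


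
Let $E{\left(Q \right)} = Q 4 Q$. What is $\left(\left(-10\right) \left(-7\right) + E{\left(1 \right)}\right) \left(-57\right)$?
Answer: $-4218$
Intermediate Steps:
$E{\left(Q \right)} = 4 Q^{2}$ ($E{\left(Q \right)} = 4 Q Q = 4 Q^{2}$)
$\left(\left(-10\right) \left(-7\right) + E{\left(1 \right)}\right) \left(-57\right) = \left(\left(-10\right) \left(-7\right) + 4 \cdot 1^{2}\right) \left(-57\right) = \left(70 + 4 \cdot 1\right) \left(-57\right) = \left(70 + 4\right) \left(-57\right) = 74 \left(-57\right) = -4218$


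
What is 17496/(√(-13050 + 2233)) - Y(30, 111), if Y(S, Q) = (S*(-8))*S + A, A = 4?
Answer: 7196 - 17496*I*√10817/10817 ≈ 7196.0 - 168.22*I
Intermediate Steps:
Y(S, Q) = 4 - 8*S² (Y(S, Q) = (S*(-8))*S + 4 = (-8*S)*S + 4 = -8*S² + 4 = 4 - 8*S²)
17496/(√(-13050 + 2233)) - Y(30, 111) = 17496/(√(-13050 + 2233)) - (4 - 8*30²) = 17496/(√(-10817)) - (4 - 8*900) = 17496/((I*√10817)) - (4 - 7200) = 17496*(-I*√10817/10817) - 1*(-7196) = -17496*I*√10817/10817 + 7196 = 7196 - 17496*I*√10817/10817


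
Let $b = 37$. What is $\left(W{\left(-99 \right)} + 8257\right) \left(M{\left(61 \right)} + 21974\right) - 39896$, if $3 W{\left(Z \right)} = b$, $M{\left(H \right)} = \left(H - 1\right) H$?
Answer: $\frac{635808584}{3} \approx 2.1194 \cdot 10^{8}$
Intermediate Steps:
$M{\left(H \right)} = H \left(-1 + H\right)$ ($M{\left(H \right)} = \left(-1 + H\right) H = H \left(-1 + H\right)$)
$W{\left(Z \right)} = \frac{37}{3}$ ($W{\left(Z \right)} = \frac{1}{3} \cdot 37 = \frac{37}{3}$)
$\left(W{\left(-99 \right)} + 8257\right) \left(M{\left(61 \right)} + 21974\right) - 39896 = \left(\frac{37}{3} + 8257\right) \left(61 \left(-1 + 61\right) + 21974\right) - 39896 = \frac{24808 \left(61 \cdot 60 + 21974\right)}{3} - 39896 = \frac{24808 \left(3660 + 21974\right)}{3} - 39896 = \frac{24808}{3} \cdot 25634 - 39896 = \frac{635928272}{3} - 39896 = \frac{635808584}{3}$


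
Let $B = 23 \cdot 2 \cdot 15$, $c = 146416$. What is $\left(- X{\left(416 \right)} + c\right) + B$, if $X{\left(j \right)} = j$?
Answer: $146690$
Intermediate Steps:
$B = 690$ ($B = 46 \cdot 15 = 690$)
$\left(- X{\left(416 \right)} + c\right) + B = \left(\left(-1\right) 416 + 146416\right) + 690 = \left(-416 + 146416\right) + 690 = 146000 + 690 = 146690$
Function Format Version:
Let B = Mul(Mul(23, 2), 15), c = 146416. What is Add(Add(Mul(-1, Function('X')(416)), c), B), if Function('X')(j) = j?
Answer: 146690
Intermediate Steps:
B = 690 (B = Mul(46, 15) = 690)
Add(Add(Mul(-1, Function('X')(416)), c), B) = Add(Add(Mul(-1, 416), 146416), 690) = Add(Add(-416, 146416), 690) = Add(146000, 690) = 146690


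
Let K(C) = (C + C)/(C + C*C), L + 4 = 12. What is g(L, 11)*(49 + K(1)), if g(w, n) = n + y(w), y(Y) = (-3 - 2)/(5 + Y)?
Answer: 6900/13 ≈ 530.77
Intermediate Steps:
L = 8 (L = -4 + 12 = 8)
y(Y) = -5/(5 + Y)
g(w, n) = n - 5/(5 + w)
K(C) = 2*C/(C + C²) (K(C) = (2*C)/(C + C²) = 2*C/(C + C²))
g(L, 11)*(49 + K(1)) = ((-5 + 11*(5 + 8))/(5 + 8))*(49 + 2/(1 + 1)) = ((-5 + 11*13)/13)*(49 + 2/2) = ((-5 + 143)/13)*(49 + 2*(½)) = ((1/13)*138)*(49 + 1) = (138/13)*50 = 6900/13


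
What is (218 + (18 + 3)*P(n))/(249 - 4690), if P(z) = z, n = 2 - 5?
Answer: -155/4441 ≈ -0.034902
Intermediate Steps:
n = -3
(218 + (18 + 3)*P(n))/(249 - 4690) = (218 + (18 + 3)*(-3))/(249 - 4690) = (218 + 21*(-3))/(-4441) = (218 - 63)*(-1/4441) = 155*(-1/4441) = -155/4441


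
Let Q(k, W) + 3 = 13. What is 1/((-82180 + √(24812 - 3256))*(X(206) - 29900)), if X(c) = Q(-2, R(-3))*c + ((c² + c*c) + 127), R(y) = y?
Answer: -20545/96506267378049 - √5389/193012534756098 ≈ -2.1327e-10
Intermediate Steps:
Q(k, W) = 10 (Q(k, W) = -3 + 13 = 10)
X(c) = 127 + 2*c² + 10*c (X(c) = 10*c + ((c² + c*c) + 127) = 10*c + ((c² + c²) + 127) = 10*c + (2*c² + 127) = 10*c + (127 + 2*c²) = 127 + 2*c² + 10*c)
1/((-82180 + √(24812 - 3256))*(X(206) - 29900)) = 1/((-82180 + √(24812 - 3256))*((127 + 2*206² + 10*206) - 29900)) = 1/((-82180 + √21556)*((127 + 2*42436 + 2060) - 29900)) = 1/((-82180 + 2*√5389)*((127 + 84872 + 2060) - 29900)) = 1/((-82180 + 2*√5389)*(87059 - 29900)) = 1/(-82180 + 2*√5389*57159) = (1/57159)/(-82180 + 2*√5389) = 1/(57159*(-82180 + 2*√5389))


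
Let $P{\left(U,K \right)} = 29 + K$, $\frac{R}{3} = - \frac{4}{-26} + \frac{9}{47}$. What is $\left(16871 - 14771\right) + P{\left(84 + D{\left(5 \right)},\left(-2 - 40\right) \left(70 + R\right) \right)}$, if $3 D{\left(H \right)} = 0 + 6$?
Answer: $- \frac{522107}{611} \approx -854.51$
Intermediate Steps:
$R = \frac{633}{611}$ ($R = 3 \left(- \frac{4}{-26} + \frac{9}{47}\right) = 3 \left(\left(-4\right) \left(- \frac{1}{26}\right) + 9 \cdot \frac{1}{47}\right) = 3 \left(\frac{2}{13} + \frac{9}{47}\right) = 3 \cdot \frac{211}{611} = \frac{633}{611} \approx 1.036$)
$D{\left(H \right)} = 2$ ($D{\left(H \right)} = \frac{0 + 6}{3} = \frac{1}{3} \cdot 6 = 2$)
$\left(16871 - 14771\right) + P{\left(84 + D{\left(5 \right)},\left(-2 - 40\right) \left(70 + R\right) \right)} = \left(16871 - 14771\right) + \left(29 + \left(-2 - 40\right) \left(70 + \frac{633}{611}\right)\right) = 2100 + \left(29 - \frac{1822926}{611}\right) = 2100 - \frac{1805207}{611} = - \frac{522107}{611}$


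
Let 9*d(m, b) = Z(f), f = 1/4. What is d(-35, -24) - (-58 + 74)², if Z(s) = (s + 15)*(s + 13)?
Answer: -33631/144 ≈ -233.55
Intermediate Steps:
f = ¼ ≈ 0.25000
Z(s) = (13 + s)*(15 + s) (Z(s) = (15 + s)*(13 + s) = (13 + s)*(15 + s))
d(m, b) = 3233/144 (d(m, b) = (195 + (¼)² + 28*(¼))/9 = (195 + 1/16 + 7)/9 = (⅑)*(3233/16) = 3233/144)
d(-35, -24) - (-58 + 74)² = 3233/144 - (-58 + 74)² = 3233/144 - 1*16² = 3233/144 - 1*256 = 3233/144 - 256 = -33631/144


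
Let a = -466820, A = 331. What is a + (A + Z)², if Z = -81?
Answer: -404320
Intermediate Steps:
a + (A + Z)² = -466820 + (331 - 81)² = -466820 + 250² = -466820 + 62500 = -404320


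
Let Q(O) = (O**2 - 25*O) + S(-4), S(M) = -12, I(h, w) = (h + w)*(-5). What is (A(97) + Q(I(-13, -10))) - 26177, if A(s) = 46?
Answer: -15793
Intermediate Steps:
I(h, w) = -5*h - 5*w
Q(O) = -12 + O**2 - 25*O (Q(O) = (O**2 - 25*O) - 12 = -12 + O**2 - 25*O)
(A(97) + Q(I(-13, -10))) - 26177 = (46 + (-12 + (-5*(-13) - 5*(-10))**2 - 25*(-5*(-13) - 5*(-10)))) - 26177 = (46 + (-12 + (65 + 50)**2 - 25*(65 + 50))) - 26177 = (46 + (-12 + 115**2 - 25*115)) - 26177 = (46 + (-12 + 13225 - 2875)) - 26177 = (46 + 10338) - 26177 = 10384 - 26177 = -15793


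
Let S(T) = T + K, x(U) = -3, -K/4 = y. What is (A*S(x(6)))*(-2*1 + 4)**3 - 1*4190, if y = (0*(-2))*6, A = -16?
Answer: -3806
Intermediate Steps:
y = 0 (y = 0*6 = 0)
K = 0 (K = -4*0 = 0)
S(T) = T (S(T) = T + 0 = T)
(A*S(x(6)))*(-2*1 + 4)**3 - 1*4190 = (-16*(-3))*(-2*1 + 4)**3 - 1*4190 = 48*(-2 + 4)**3 - 4190 = 48*2**3 - 4190 = 48*8 - 4190 = 384 - 4190 = -3806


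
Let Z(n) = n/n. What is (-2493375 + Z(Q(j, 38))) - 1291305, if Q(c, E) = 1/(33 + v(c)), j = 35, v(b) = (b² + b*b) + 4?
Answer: -3784679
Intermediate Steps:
v(b) = 4 + 2*b² (v(b) = (b² + b²) + 4 = 2*b² + 4 = 4 + 2*b²)
Q(c, E) = 1/(37 + 2*c²) (Q(c, E) = 1/(33 + (4 + 2*c²)) = 1/(37 + 2*c²))
Z(n) = 1
(-2493375 + Z(Q(j, 38))) - 1291305 = (-2493375 + 1) - 1291305 = -2493374 - 1291305 = -3784679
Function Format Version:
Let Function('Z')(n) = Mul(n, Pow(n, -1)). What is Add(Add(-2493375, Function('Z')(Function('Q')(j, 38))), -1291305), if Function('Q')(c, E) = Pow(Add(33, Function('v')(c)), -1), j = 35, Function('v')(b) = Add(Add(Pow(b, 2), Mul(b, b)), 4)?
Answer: -3784679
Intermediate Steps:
Function('v')(b) = Add(4, Mul(2, Pow(b, 2))) (Function('v')(b) = Add(Add(Pow(b, 2), Pow(b, 2)), 4) = Add(Mul(2, Pow(b, 2)), 4) = Add(4, Mul(2, Pow(b, 2))))
Function('Q')(c, E) = Pow(Add(37, Mul(2, Pow(c, 2))), -1) (Function('Q')(c, E) = Pow(Add(33, Add(4, Mul(2, Pow(c, 2)))), -1) = Pow(Add(37, Mul(2, Pow(c, 2))), -1))
Function('Z')(n) = 1
Add(Add(-2493375, Function('Z')(Function('Q')(j, 38))), -1291305) = Add(Add(-2493375, 1), -1291305) = Add(-2493374, -1291305) = -3784679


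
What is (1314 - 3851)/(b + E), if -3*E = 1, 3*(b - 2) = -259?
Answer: 7611/254 ≈ 29.965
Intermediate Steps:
b = -253/3 (b = 2 + (1/3)*(-259) = 2 - 259/3 = -253/3 ≈ -84.333)
E = -1/3 (E = -1/3*1 = -1/3 ≈ -0.33333)
(1314 - 3851)/(b + E) = (1314 - 3851)/(-253/3 - 1/3) = -2537/(-254/3) = -2537*(-3/254) = 7611/254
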